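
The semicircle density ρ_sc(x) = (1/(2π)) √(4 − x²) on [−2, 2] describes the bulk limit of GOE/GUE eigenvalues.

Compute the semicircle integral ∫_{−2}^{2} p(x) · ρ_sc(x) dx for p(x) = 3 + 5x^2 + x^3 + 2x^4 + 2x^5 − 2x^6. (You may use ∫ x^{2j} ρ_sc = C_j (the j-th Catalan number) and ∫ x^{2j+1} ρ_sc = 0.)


Write p(x) = Σ a_i x^i, split into monomials and integrate each against ρ_sc separately.
Using ∫ x^{2j} ρ_sc = C_j = (1/(j+1)) C(2j, j) (Catalan numbers) and ∫ x^{2j+1} ρ_sc = 0 (odd monomials vanish by symmetry):
  i = 0 (even): a_0 · C_{0} = 3 · 1 = 3
  i = 2 (even): a_2 · C_{1} = 5 · 1 = 5
  i = 3 (odd): ∫ x^3 ρ_sc = 0 (vanishes)
  i = 4 (even): a_4 · C_{2} = 2 · 2 = 4
  i = 5 (odd): ∫ x^5 ρ_sc = 0 (vanishes)
  i = 6 (even): a_6 · C_{3} = -2 · 5 = -10

Summing the contributions: ∫_{−2}^{2} p(x) ρ_sc(x) dx = 3 + 5 + 4 + (-10) = 2.


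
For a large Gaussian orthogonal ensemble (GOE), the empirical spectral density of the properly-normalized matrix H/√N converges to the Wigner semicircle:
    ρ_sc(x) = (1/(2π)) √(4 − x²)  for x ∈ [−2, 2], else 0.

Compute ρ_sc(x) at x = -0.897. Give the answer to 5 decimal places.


ρ_sc(x) = (1/(2π)) √(4 − x²). With x = -0.897:
  4 − x² = 4 − (-0.897)² = 4 − 0.804609 = 3.195391.
  √(4 − x²) = 1.787566.
  1/(2π) = 0.159155.
  ρ_sc(-0.897) = 0.159155 · 1.787566 = 0.284500.

Rounded to 5 decimal places: ρ_sc(-0.897) ≈ 0.28450.


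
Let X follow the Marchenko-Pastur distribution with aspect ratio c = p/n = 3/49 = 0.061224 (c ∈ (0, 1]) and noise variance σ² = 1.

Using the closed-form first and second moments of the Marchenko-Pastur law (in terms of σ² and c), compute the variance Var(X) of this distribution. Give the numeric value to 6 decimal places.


Recall the MP moments m_1 = E[X] = σ² and m_2 = E[X²] = σ⁴ (1 + c).
m_1 = E[X] = σ² = 1, so m_1² = 1.
m_2 = E[X²] = σ⁴ (1 + c) = 1 · (1 + 0.061224) = 1 · 1.061224 = 1.061224.
(Note m_2 − m_1² simplifies to c · σ⁴ = 0.061224 · 1.)

Var(X) = m_2 − m_1² = 1.061224 − 1 = 0.061224.


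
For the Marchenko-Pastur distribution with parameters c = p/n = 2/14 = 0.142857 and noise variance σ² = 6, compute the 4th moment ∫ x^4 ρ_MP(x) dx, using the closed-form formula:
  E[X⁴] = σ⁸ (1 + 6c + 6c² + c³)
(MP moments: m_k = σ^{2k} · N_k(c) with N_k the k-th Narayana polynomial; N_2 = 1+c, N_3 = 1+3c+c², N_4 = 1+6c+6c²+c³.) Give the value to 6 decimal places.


E[X⁴] = σ⁸ (1 + 6c + 6c² + c³) (fourth MP moment). With σ² = 6 (so σ⁸ = 1296) and c = 2/14 = 0.142857: E[X⁴] = 1296 · (1 + 6·0.142857 + 6·(0.142857)² + (0.142857)³) = 1296 · 1.982507.

So E[X^4] = 2569.329446.


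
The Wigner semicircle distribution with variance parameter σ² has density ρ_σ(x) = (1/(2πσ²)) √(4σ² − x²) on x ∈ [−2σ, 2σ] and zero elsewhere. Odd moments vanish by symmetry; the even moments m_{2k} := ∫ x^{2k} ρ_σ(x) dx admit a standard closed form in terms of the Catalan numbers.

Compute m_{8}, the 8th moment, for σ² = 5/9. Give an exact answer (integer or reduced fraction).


By the scaled semicircle moment identity, m_{2k} = σ^{2k} · C_k with k = 4.
C_4 = (1/(k+1)) · C(2k, k) = (1/5) · C(8, 4) = (1/5) · 70 = 14.
σ^{2k} = (σ²)^k = (5/9)^4 = 625/6561.

Therefore m_{8} = σ^{8} · C_4 = (625/6561) · 14 = 8750/6561.


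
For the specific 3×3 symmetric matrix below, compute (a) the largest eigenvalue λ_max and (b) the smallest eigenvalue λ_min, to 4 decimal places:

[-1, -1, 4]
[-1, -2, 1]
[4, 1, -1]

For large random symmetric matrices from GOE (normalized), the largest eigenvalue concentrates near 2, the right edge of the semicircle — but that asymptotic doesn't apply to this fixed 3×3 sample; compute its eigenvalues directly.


Since M is real symmetric, all three eigenvalues are real; they are the roots of det(λI − M) = λ³ − (tr M) λ² + s λ − det M, where s is the sum of the principal 2×2 minors.
tr M = -1 + (-2) + (-1) = -4.
s = ((-1)·(-2) − (-1)²) + ((-1)·(-1) − 4²) + ((-2)·(-1) − 1²) = 1 + (-15) + 1 = -13.
det M (expand along row 1) = (-1)·1 − (-1)·(-3) + 4·7 = 24.
Characteristic polynomial: λ³ + 4λ² − 13λ − 24 = 0.
Substitute λ = y + (tr M)/3 = y − 1.333333 to remove the quadratic term: y³ + p·y + q = 0 with p = s − (tr M)²/3 = -18.333333 and q = −2(tr M)³/27 + (tr M)·s/3 − det M = -1.925926.
Three real roots ⇒ use the trigonometric (Viète) form: r = 2√(−p/3) = 4.944132, φ = arccos(3q/(p·r)) = arccos(0.063743) = 1.507011 rad.
y_k = r·cos(φ/3 − 2πk/3) for k = 0, 1, 2 gives y = 4.333333, -0.105114, -4.228219.
λ_k = y_k − 1.333333 gives λ = 3.0000, -1.4384, -5.5616 (check: the sum is -4.0000 = tr M).

Hence λ_max = 3.0000 and λ_min = -5.5616.


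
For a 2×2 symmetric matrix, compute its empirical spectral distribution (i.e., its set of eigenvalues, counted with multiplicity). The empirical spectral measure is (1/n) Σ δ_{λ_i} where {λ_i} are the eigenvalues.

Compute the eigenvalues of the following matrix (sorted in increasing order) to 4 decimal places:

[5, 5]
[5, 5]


Since M is real symmetric, both eigenvalues are real; they are the roots of det(λI − M) = λ² − (tr M) λ + det M.
tr M = 5 + 5 = 10.
det M = 5·5 − 5² = 25 − 25 = 0.
Characteristic polynomial: λ² − 10λ = 0.
Discriminant Δ = (tr M)² − 4·det M = 100 − 0 = 100; √Δ = 10.000000.
λ = (tr M ± √Δ)/2 = (10 ± 10.000000)/2, giving (tr M − √Δ)/2 = 0.0000 and (tr M + √Δ)/2 = 10.0000.

Eigenvalues sorted in increasing order: [0.0000, 10.0000].


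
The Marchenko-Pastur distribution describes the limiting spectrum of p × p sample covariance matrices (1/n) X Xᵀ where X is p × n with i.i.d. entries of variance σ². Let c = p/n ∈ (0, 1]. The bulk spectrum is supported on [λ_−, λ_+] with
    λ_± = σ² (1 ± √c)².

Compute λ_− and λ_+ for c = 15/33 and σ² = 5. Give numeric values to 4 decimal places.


c = 15/33 = 0.454545; √c = 0.674200.
λ_− = σ² (1 − √c)² = 5 · (1 − 0.674200)² = 5 · (0.325800)² = 0.530729.
λ_+ = σ² (1 + √c)² = 5 · (1 + 0.674200)² = 5 · (1.674200)² = 14.014726.

Rounded to 4 decimal places: λ_− ≈ 0.5307, λ_+ ≈ 14.0147.


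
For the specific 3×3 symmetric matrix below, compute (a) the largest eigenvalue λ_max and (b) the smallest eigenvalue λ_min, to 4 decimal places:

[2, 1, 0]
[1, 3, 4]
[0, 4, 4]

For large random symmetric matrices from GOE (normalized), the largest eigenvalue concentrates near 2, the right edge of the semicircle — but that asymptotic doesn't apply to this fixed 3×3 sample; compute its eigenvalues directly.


Since M is real symmetric, all three eigenvalues are real; they are the roots of det(λI − M) = λ³ − (tr M) λ² + s λ − det M, where s is the sum of the principal 2×2 minors.
tr M = 2 + 3 + 4 = 9.
s = (2·3 − 1²) + (2·4 − 0²) + (3·4 − 4²) = 5 + 8 + (-4) = 9.
det M (expand along row 1) = 2·(-4) − 1·4 + 0·4 = -12.
Characteristic polynomial: λ³ − 9λ² + 9λ + 12 = 0.
Substitute λ = y + (tr M)/3 = y + 3.000000 to remove the quadratic term: y³ + p·y + q = 0 with p = s − (tr M)²/3 = -18.000000 and q = −2(tr M)³/27 + (tr M)·s/3 − det M = -15.000000.
Three real roots ⇒ use the trigonometric (Viète) form: r = 2√(−p/3) = 4.898979, φ = arccos(3q/(p·r)) = arccos(0.510310) = 1.035251 rad.
y_k = r·cos(φ/3 − 2πk/3) for k = 0, 1, 2 gives y = 4.610171, -0.869905, -3.740266.
λ_k = y_k + 3.000000 gives λ = 7.6102, 2.1301, -0.7403 (check: the sum is 9.0000 = tr M).

Hence λ_max = 7.6102 and λ_min = -0.7403.


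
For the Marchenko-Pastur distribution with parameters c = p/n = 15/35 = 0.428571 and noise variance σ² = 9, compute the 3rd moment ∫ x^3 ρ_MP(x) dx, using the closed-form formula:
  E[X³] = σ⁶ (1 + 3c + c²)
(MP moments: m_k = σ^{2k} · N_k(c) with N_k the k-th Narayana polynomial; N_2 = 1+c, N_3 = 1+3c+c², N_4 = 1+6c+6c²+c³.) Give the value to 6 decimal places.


E[X³] = σ⁶ (1 + 3c + c²) (third MP moment). With σ² = 9 (so σ⁶ = 729) and c = 15/35 = 0.428571: E[X³] = 729 · (1 + 3·0.428571 + (0.428571)²) = 729 · 2.469388.

So E[X^3] = 1800.183673.


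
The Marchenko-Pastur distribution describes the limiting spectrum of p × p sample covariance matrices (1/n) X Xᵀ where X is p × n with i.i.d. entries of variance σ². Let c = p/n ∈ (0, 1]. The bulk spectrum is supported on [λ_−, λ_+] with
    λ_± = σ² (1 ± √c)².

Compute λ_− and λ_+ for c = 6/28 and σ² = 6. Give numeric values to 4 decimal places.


c = 6/28 = 0.214286; √c = 0.462910.
λ_− = σ² (1 − √c)² = 6 · (1 − 0.462910)² = 6 · (0.537090)² = 1.730794.
λ_+ = σ² (1 + √c)² = 6 · (1 + 0.462910)² = 6 · (1.462910)² = 12.840635.

Rounded to 4 decimal places: λ_− ≈ 1.7308, λ_+ ≈ 12.8406.


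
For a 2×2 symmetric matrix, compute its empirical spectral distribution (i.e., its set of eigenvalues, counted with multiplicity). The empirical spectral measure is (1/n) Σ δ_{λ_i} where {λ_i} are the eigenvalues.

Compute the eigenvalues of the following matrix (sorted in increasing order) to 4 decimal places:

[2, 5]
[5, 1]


Since M is real symmetric, both eigenvalues are real; they are the roots of det(λI − M) = λ² − (tr M) λ + det M.
tr M = 2 + 1 = 3.
det M = 2·1 − 5² = 2 − 25 = -23.
Characteristic polynomial: λ² − 3λ − 23 = 0.
Discriminant Δ = (tr M)² − 4·det M = 9 − (-92) = 101; √Δ = 10.049876.
λ = (tr M ± √Δ)/2 = (3 ± 10.049876)/2, giving (tr M − √Δ)/2 = -3.5249 and (tr M + √Δ)/2 = 6.5249.

Eigenvalues sorted in increasing order: [-3.5249, 6.5249].


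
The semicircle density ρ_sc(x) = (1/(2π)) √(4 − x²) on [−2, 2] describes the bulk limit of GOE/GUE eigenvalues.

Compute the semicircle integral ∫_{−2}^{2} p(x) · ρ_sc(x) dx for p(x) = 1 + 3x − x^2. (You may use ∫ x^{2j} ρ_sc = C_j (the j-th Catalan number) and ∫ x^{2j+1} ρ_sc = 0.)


Write p(x) = Σ a_i x^i, split into monomials and integrate each against ρ_sc separately.
Using ∫ x^{2j} ρ_sc = C_j = (1/(j+1)) C(2j, j) (Catalan numbers) and ∫ x^{2j+1} ρ_sc = 0 (odd monomials vanish by symmetry):
  i = 0 (even): a_0 · C_{0} = 1 · 1 = 1
  i = 1 (odd): ∫ x^1 ρ_sc = 0 (vanishes)
  i = 2 (even): a_2 · C_{1} = -1 · 1 = -1

Summing the contributions: ∫_{−2}^{2} p(x) ρ_sc(x) dx = 1 + (-1) = 0.


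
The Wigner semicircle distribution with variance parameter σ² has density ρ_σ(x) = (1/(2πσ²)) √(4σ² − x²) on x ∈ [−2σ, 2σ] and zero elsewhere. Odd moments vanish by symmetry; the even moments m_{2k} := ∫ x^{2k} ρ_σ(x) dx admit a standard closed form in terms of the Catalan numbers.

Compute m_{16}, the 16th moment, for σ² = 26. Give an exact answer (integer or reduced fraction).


By the scaled semicircle moment identity, m_{2k} = σ^{2k} · C_k with k = 8.
C_8 = (1/(k+1)) · C(2k, k) = (1/9) · C(16, 8) = (1/9) · 12870 = 1430.
σ^{2k} = (σ²)^k = (26)^8 = 208827064576.

Therefore m_{16} = σ^{16} · C_8 = 208827064576 · 1430 = 298622702343680.


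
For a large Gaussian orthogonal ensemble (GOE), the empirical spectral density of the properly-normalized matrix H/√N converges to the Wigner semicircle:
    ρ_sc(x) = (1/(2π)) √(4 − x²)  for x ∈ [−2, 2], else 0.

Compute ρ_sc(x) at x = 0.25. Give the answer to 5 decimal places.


ρ_sc(x) = (1/(2π)) √(4 − x²). With x = 0.25:
  4 − x² = 4 − (0.25)² = 4 − 0.062500 = 3.937500.
  √(4 − x²) = 1.984313.
  1/(2π) = 0.159155.
  ρ_sc(0.25) = 0.159155 · 1.984313 = 0.315813.

Rounded to 5 decimal places: ρ_sc(0.25) ≈ 0.31581.


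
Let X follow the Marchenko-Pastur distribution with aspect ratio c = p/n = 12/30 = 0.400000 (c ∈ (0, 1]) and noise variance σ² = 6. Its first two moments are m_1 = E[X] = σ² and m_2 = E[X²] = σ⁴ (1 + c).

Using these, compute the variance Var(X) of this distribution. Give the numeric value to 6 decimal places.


m_1 = E[X] = σ² = 6, so m_1² = 36.
m_2 = E[X²] = σ⁴ (1 + c) = 36 · (1 + 0.400000) = 36 · 1.400000 = 50.400000.
(Note m_2 − m_1² simplifies to c · σ⁴ = 0.400000 · 36.)

Var(X) = m_2 − m_1² = 50.400000 − 36 = 14.400000.


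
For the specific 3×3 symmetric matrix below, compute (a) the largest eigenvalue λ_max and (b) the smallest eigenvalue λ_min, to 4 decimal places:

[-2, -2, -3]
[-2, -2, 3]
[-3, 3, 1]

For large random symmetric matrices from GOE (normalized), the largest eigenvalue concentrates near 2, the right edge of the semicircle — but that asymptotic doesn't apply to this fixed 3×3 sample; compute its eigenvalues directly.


Since M is real symmetric, all three eigenvalues are real; they are the roots of det(λI − M) = λ³ − (tr M) λ² + s λ − det M, where s is the sum of the principal 2×2 minors.
tr M = -2 + (-2) + 1 = -3.
s = ((-2)·(-2) − (-2)²) + ((-2)·1 − (-3)²) + ((-2)·1 − 3²) = 0 + (-11) + (-11) = -22.
det M (expand along row 1) = (-2)·(-11) − (-2)·7 + (-3)·(-12) = 72.
Characteristic polynomial: λ³ + 3λ² − 22λ − 72 = 0.
Substitute λ = y + (tr M)/3 = y − 1.000000 to remove the quadratic term: y³ + p·y + q = 0 with p = s − (tr M)²/3 = -25.000000 and q = −2(tr M)³/27 + (tr M)·s/3 − det M = -48.000000.
Three real roots ⇒ use the trigonometric (Viète) form: r = 2√(−p/3) = 5.773503, φ = arccos(3q/(p·r)) = arccos(0.997661) = 0.068405 rad.
y_k = r·cos(φ/3 − 2πk/3) for k = 0, 1, 2 gives y = 5.772002, -2.772002, -3.000000.
λ_k = y_k − 1.000000 gives λ = 4.7720, -3.7720, -4.0000 (check: the sum is -3.0000 = tr M).

Hence λ_max = 4.7720 and λ_min = -4.0000.


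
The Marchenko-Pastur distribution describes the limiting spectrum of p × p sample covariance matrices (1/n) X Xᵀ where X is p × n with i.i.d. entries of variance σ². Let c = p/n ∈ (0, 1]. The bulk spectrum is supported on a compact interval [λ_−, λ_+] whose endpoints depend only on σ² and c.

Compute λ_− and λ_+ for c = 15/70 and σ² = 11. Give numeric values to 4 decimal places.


c = 15/70 = 0.214286; √c = 0.462910.
λ_− = σ² (1 − √c)² = 11 · (1 − 0.462910)² = 11 · (0.537090)² = 3.173122.
λ_+ = σ² (1 + √c)² = 11 · (1 + 0.462910)² = 11 · (1.462910)² = 23.541164.

Rounded to 4 decimal places: λ_− ≈ 3.1731, λ_+ ≈ 23.5412.


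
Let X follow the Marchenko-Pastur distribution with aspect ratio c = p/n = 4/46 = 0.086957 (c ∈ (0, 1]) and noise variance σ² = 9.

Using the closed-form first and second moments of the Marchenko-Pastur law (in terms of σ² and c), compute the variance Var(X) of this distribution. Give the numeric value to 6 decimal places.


Recall the MP moments m_1 = E[X] = σ² and m_2 = E[X²] = σ⁴ (1 + c).
m_1 = E[X] = σ² = 9, so m_1² = 81.
m_2 = E[X²] = σ⁴ (1 + c) = 81 · (1 + 0.086957) = 81 · 1.086957 = 88.043478.
(Note m_2 − m_1² simplifies to c · σ⁴ = 0.086957 · 81.)

Var(X) = m_2 − m_1² = 88.043478 − 81 = 7.043478.


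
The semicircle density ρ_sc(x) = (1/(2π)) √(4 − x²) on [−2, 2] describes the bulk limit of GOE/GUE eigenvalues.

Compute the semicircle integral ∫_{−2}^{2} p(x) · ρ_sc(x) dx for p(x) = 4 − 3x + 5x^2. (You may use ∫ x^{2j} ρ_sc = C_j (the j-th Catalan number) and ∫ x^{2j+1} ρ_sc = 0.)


Write p(x) = Σ a_i x^i, split into monomials and integrate each against ρ_sc separately.
Using ∫ x^{2j} ρ_sc = C_j = (1/(j+1)) C(2j, j) (Catalan numbers) and ∫ x^{2j+1} ρ_sc = 0 (odd monomials vanish by symmetry):
  i = 0 (even): a_0 · C_{0} = 4 · 1 = 4
  i = 1 (odd): ∫ x^1 ρ_sc = 0 (vanishes)
  i = 2 (even): a_2 · C_{1} = 5 · 1 = 5

Summing the contributions: ∫_{−2}^{2} p(x) ρ_sc(x) dx = 4 + 5 = 9.


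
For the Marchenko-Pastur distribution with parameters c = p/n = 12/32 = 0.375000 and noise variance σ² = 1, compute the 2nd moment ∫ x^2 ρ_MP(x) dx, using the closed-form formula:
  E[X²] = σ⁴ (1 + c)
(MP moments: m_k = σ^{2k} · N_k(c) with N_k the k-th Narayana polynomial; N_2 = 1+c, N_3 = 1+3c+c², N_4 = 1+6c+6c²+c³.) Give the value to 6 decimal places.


E[X²] = σ⁴ (1 + c) (second MP moment). With σ² = 1 (so σ⁴ = 1) and c = 12/32 = 0.375000: E[X²] = 1 · (1 + 0.375000) = 1 · 1.375000.

So E[X^2] = 1.375000.


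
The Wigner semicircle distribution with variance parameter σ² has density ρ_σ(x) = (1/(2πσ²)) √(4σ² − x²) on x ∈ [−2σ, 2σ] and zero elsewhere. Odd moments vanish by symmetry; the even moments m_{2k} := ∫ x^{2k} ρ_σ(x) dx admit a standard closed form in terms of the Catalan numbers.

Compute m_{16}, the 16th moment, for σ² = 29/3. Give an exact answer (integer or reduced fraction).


By the scaled semicircle moment identity, m_{2k} = σ^{2k} · C_k with k = 8.
C_8 = (1/(k+1)) · C(2k, k) = (1/9) · C(16, 8) = (1/9) · 12870 = 1430.
σ^{2k} = (σ²)^k = (29/3)^8 = 500246412961/6561.

Therefore m_{16} = σ^{16} · C_8 = (500246412961/6561) · 1430 = 715352370534230/6561.


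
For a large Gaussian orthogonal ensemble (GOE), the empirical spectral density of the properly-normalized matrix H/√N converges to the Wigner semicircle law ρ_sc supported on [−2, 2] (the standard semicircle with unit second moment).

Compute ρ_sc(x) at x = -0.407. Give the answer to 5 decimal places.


ρ_sc(x) = (1/(2π)) √(4 − x²). With x = -0.407:
  4 − x² = 4 − (-0.407)² = 4 − 0.165649 = 3.834351.
  √(4 − x²) = 1.958150.
  1/(2π) = 0.159155.
  ρ_sc(-0.407) = 0.159155 · 1.958150 = 0.311649.

Rounded to 5 decimal places: ρ_sc(-0.407) ≈ 0.31165.


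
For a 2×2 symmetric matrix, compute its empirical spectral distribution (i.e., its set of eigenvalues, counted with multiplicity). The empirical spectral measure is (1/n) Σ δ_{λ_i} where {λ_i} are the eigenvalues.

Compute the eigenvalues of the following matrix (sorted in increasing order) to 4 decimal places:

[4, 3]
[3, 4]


Since M is real symmetric, both eigenvalues are real; they are the roots of det(λI − M) = λ² − (tr M) λ + det M.
tr M = 4 + 4 = 8.
det M = 4·4 − 3² = 16 − 9 = 7.
Characteristic polynomial: λ² − 8λ + 7 = 0.
Discriminant Δ = (tr M)² − 4·det M = 64 − 28 = 36; √Δ = 6.000000.
λ = (tr M ± √Δ)/2 = (8 ± 6.000000)/2, giving (tr M − √Δ)/2 = 1.0000 and (tr M + √Δ)/2 = 7.0000.

Eigenvalues sorted in increasing order: [1.0000, 7.0000].


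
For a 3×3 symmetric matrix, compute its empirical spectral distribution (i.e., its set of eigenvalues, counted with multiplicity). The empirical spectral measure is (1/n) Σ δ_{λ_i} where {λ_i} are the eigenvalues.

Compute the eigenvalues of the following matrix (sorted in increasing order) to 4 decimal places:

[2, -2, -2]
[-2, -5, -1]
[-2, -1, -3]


Since M is real symmetric, all three eigenvalues are real; they are the roots of det(λI − M) = λ³ − (tr M) λ² + s λ − det M, where s is the sum of the principal 2×2 minors.
tr M = 2 + (-5) + (-3) = -6.
s = (2·(-5) − (-2)²) + (2·(-3) − (-2)²) + ((-5)·(-3) − (-1)²) = -14 + (-10) + 14 = -10.
det M (expand along row 1) = 2·14 − (-2)·4 + (-2)·(-8) = 52.
Characteristic polynomial: λ³ + 6λ² − 10λ − 52 = 0.
Substitute λ = y + (tr M)/3 = y − 2.000000 to remove the quadratic term: y³ + p·y + q = 0 with p = s − (tr M)²/3 = -22.000000 and q = −2(tr M)³/27 + (tr M)·s/3 − det M = -16.000000.
Three real roots ⇒ use the trigonometric (Viète) form: r = 2√(−p/3) = 5.416026, φ = arccos(3q/(p·r)) = arccos(0.402845) = 1.156173 rad.
y_k = r·cos(φ/3 − 2πk/3) for k = 0, 1, 2 gives y = 5.018768, -0.746155, -4.272613.
λ_k = y_k − 2.000000 gives λ = 3.0188, -2.7462, -6.2726 (check: the sum is -6.0000 = tr M).

Eigenvalues sorted in increasing order: [-6.2726, -2.7462, 3.0188].


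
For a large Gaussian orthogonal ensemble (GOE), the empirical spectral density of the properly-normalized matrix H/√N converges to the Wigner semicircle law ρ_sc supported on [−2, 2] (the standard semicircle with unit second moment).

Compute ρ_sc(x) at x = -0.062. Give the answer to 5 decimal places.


ρ_sc(x) = (1/(2π)) √(4 − x²). With x = -0.062:
  4 − x² = 4 − (-0.062)² = 4 − 0.003844 = 3.996156.
  √(4 − x²) = 1.999039.
  1/(2π) = 0.159155.
  ρ_sc(-0.062) = 0.159155 · 1.999039 = 0.318157.

Rounded to 5 decimal places: ρ_sc(-0.062) ≈ 0.31816.


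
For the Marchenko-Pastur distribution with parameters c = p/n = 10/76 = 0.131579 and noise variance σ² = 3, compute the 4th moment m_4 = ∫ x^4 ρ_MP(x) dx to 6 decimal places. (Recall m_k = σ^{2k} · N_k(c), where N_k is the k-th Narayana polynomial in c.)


E[X⁴] = σ⁸ (1 + 6c + 6c² + c³) (fourth MP moment). With σ² = 3 (so σ⁸ = 81) and c = 10/76 = 0.131579: E[X⁴] = 81 · (1 + 6·0.131579 + 6·(0.131579)² + (0.131579)³) = 81 · 1.895630.

So E[X^4] = 153.546016.


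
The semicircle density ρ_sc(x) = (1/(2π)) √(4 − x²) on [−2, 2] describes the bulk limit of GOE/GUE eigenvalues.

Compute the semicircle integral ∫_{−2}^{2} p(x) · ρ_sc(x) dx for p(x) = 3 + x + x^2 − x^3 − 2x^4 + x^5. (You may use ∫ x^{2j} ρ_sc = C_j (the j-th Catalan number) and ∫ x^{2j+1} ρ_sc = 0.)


Write p(x) = Σ a_i x^i, split into monomials and integrate each against ρ_sc separately.
Using ∫ x^{2j} ρ_sc = C_j = (1/(j+1)) C(2j, j) (Catalan numbers) and ∫ x^{2j+1} ρ_sc = 0 (odd monomials vanish by symmetry):
  i = 0 (even): a_0 · C_{0} = 3 · 1 = 3
  i = 1 (odd): ∫ x^1 ρ_sc = 0 (vanishes)
  i = 2 (even): a_2 · C_{1} = 1 · 1 = 1
  i = 3 (odd): ∫ x^3 ρ_sc = 0 (vanishes)
  i = 4 (even): a_4 · C_{2} = -2 · 2 = -4
  i = 5 (odd): ∫ x^5 ρ_sc = 0 (vanishes)

Summing the contributions: ∫_{−2}^{2} p(x) ρ_sc(x) dx = 3 + 1 + (-4) = 0.


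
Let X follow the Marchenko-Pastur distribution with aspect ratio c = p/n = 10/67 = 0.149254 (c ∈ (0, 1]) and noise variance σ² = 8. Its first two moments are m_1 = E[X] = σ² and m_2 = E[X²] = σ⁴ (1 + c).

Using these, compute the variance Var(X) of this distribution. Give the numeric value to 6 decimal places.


m_1 = E[X] = σ² = 8, so m_1² = 64.
m_2 = E[X²] = σ⁴ (1 + c) = 64 · (1 + 0.149254) = 64 · 1.149254 = 73.552239.
(Note m_2 − m_1² simplifies to c · σ⁴ = 0.149254 · 64.)

Var(X) = m_2 − m_1² = 73.552239 − 64 = 9.552239.


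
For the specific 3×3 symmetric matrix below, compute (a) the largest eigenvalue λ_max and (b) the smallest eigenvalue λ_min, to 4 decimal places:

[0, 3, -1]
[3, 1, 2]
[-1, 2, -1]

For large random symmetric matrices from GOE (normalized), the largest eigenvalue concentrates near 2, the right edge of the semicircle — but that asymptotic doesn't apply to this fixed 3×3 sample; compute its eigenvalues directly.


Since M is real symmetric, all three eigenvalues are real; they are the roots of det(λI − M) = λ³ − (tr M) λ² + s λ − det M, where s is the sum of the principal 2×2 minors.
tr M = 0 + 1 + (-1) = 0.
s = (0·1 − 3²) + (0·(-1) − (-1)²) + (1·(-1) − 2²) = -9 + (-1) + (-5) = -15.
det M (expand along row 1) = 0·(-5) − 3·(-1) + (-1)·7 = -4.
Characteristic polynomial: λ³ − 15λ + 4 = 0.
Substitute λ = y + (tr M)/3 = y + 0.000000 to remove the quadratic term: y³ + p·y + q = 0 with p = s − (tr M)²/3 = -15.000000 and q = −2(tr M)³/27 + (tr M)·s/3 − det M = 4.000000.
Three real roots ⇒ use the trigonometric (Viète) form: r = 2√(−p/3) = 4.472136, φ = arccos(3q/(p·r)) = arccos(-0.178885) = 1.750650 rad.
y_k = r·cos(φ/3 − 2πk/3) for k = 0, 1, 2 gives y = 3.732051, 0.267949, -4.000000.
λ_k = y_k + 0.000000 gives λ = 3.7321, 0.2679, -4.0000 (check: the sum is 0.0000 = tr M).

Hence λ_max = 3.7321 and λ_min = -4.0000.


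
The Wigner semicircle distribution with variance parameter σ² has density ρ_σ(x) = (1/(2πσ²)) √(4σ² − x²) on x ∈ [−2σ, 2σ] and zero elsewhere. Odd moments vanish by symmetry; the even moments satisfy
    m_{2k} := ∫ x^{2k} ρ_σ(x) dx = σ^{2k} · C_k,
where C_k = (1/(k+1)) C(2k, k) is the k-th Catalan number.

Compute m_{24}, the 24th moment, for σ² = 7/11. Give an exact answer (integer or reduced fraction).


By the scaled semicircle moment identity, m_{2k} = σ^{2k} · C_k with k = 12.
C_12 = (1/(k+1)) · C(2k, k) = (1/13) · C(24, 12) = (1/13) · 2704156 = 208012.
σ^{2k} = (σ²)^k = (7/11)^12 = 13841287201/3138428376721.

Therefore m_{24} = σ^{24} · C_12 = (13841287201/3138428376721) · 208012 = 2879153833254412/3138428376721.


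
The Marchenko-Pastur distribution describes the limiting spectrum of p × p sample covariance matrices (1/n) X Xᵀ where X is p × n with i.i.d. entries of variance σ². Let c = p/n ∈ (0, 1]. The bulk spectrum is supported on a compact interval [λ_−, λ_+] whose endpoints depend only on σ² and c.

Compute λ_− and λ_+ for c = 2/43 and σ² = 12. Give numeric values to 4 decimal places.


c = 2/43 = 0.046512; √c = 0.215666.
λ_− = σ² (1 − √c)² = 12 · (1 − 0.215666)² = 12 · (0.784334)² = 7.382166.
λ_+ = σ² (1 + √c)² = 12 · (1 + 0.215666)² = 12 · (1.215666)² = 17.734113.

Rounded to 4 decimal places: λ_− ≈ 7.3822, λ_+ ≈ 17.7341.


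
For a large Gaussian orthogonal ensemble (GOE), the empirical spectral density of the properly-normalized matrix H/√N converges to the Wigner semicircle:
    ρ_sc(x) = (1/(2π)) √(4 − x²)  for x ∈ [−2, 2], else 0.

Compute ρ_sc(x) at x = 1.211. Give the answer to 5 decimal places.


ρ_sc(x) = (1/(2π)) √(4 − x²). With x = 1.211:
  4 − x² = 4 − (1.211)² = 4 − 1.466521 = 2.533479.
  √(4 − x²) = 1.591691.
  1/(2π) = 0.159155.
  ρ_sc(1.211) = 0.159155 · 1.591691 = 0.253325.

Rounded to 5 decimal places: ρ_sc(1.211) ≈ 0.25333.


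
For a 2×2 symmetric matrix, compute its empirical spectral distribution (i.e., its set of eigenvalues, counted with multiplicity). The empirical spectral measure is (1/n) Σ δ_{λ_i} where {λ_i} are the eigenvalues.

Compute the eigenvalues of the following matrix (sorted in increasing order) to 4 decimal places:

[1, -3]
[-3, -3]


Since M is real symmetric, both eigenvalues are real; they are the roots of det(λI − M) = λ² − (tr M) λ + det M.
tr M = 1 + (-3) = -2.
det M = 1·(-3) − (-3)² = -3 − 9 = -12.
Characteristic polynomial: λ² + 2λ − 12 = 0.
Discriminant Δ = (tr M)² − 4·det M = 4 − (-48) = 52; √Δ = 7.211103.
λ = (tr M ± √Δ)/2 = (-2 ± 7.211103)/2, giving (tr M − √Δ)/2 = -4.6056 and (tr M + √Δ)/2 = 2.6056.

Eigenvalues sorted in increasing order: [-4.6056, 2.6056].


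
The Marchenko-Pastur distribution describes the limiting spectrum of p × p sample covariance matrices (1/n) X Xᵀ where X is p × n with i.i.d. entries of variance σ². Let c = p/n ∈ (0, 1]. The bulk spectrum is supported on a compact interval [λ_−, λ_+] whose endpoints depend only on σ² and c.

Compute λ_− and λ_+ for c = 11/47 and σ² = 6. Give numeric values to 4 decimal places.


c = 11/47 = 0.234043; √c = 0.483779.
λ_− = σ² (1 − √c)² = 6 · (1 − 0.483779)² = 6 · (0.516221)² = 1.598902.
λ_+ = σ² (1 + √c)² = 6 · (1 + 0.483779)² = 6 · (1.483779)² = 13.209609.

Rounded to 4 decimal places: λ_− ≈ 1.5989, λ_+ ≈ 13.2096.


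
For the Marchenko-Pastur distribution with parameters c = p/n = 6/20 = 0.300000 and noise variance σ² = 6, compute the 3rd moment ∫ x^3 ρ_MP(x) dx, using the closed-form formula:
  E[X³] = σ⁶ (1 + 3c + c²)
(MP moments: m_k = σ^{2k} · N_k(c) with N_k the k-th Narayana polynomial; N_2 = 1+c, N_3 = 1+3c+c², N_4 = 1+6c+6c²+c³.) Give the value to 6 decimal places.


E[X³] = σ⁶ (1 + 3c + c²) (third MP moment). With σ² = 6 (so σ⁶ = 216) and c = 6/20 = 0.300000: E[X³] = 216 · (1 + 3·0.300000 + (0.300000)²) = 216 · 1.990000.

So E[X^3] = 429.840000.


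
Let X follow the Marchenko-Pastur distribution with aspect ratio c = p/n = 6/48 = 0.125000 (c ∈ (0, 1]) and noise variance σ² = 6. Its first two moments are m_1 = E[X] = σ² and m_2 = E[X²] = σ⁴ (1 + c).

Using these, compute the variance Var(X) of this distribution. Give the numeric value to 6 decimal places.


m_1 = E[X] = σ² = 6, so m_1² = 36.
m_2 = E[X²] = σ⁴ (1 + c) = 36 · (1 + 0.125000) = 36 · 1.125000 = 40.500000.
(Note m_2 − m_1² simplifies to c · σ⁴ = 0.125000 · 36.)

Var(X) = m_2 − m_1² = 40.500000 − 36 = 4.500000.


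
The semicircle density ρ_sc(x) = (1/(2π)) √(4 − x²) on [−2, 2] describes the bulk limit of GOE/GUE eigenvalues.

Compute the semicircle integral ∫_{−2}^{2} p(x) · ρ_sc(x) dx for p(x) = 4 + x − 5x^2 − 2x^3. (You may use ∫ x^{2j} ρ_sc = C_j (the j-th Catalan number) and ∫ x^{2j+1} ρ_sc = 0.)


Write p(x) = Σ a_i x^i, split into monomials and integrate each against ρ_sc separately.
Using ∫ x^{2j} ρ_sc = C_j = (1/(j+1)) C(2j, j) (Catalan numbers) and ∫ x^{2j+1} ρ_sc = 0 (odd monomials vanish by symmetry):
  i = 0 (even): a_0 · C_{0} = 4 · 1 = 4
  i = 1 (odd): ∫ x^1 ρ_sc = 0 (vanishes)
  i = 2 (even): a_2 · C_{1} = -5 · 1 = -5
  i = 3 (odd): ∫ x^3 ρ_sc = 0 (vanishes)

Summing the contributions: ∫_{−2}^{2} p(x) ρ_sc(x) dx = 4 + (-5) = -1.


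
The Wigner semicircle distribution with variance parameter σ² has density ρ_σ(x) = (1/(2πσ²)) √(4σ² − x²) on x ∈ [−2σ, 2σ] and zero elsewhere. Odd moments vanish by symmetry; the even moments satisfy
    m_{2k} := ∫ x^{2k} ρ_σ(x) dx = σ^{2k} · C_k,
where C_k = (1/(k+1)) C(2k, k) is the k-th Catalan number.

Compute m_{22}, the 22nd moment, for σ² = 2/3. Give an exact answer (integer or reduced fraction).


By the scaled semicircle moment identity, m_{2k} = σ^{2k} · C_k with k = 11.
C_11 = (1/(k+1)) · C(2k, k) = (1/12) · C(22, 11) = (1/12) · 705432 = 58786.
σ^{2k} = (σ²)^k = (2/3)^11 = 2048/177147.

Therefore m_{22} = σ^{22} · C_11 = (2048/177147) · 58786 = 120393728/177147.


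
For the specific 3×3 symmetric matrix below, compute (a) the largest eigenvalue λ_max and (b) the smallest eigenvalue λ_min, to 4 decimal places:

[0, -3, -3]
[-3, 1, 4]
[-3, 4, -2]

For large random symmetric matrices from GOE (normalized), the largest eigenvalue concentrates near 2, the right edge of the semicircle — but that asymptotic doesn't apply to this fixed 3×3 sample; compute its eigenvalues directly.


Since M is real symmetric, all three eigenvalues are real; they are the roots of det(λI − M) = λ³ − (tr M) λ² + s λ − det M, where s is the sum of the principal 2×2 minors.
tr M = 0 + 1 + (-2) = -1.
s = (0·1 − (-3)²) + (0·(-2) − (-3)²) + (1·(-2) − 4²) = -9 + (-9) + (-18) = -36.
det M (expand along row 1) = 0·(-18) − (-3)·18 + (-3)·(-9) = 81.
Characteristic polynomial: λ³ + λ² − 36λ − 81 = 0.
Substitute λ = y + (tr M)/3 = y − 0.333333 to remove the quadratic term: y³ + p·y + q = 0 with p = s − (tr M)²/3 = -36.333333 and q = −2(tr M)³/27 + (tr M)·s/3 − det M = -68.925926.
Three real roots ⇒ use the trigonometric (Viète) form: r = 2√(−p/3) = 6.960204, φ = arccos(3q/(p·r)) = arccos(0.817667) = 0.613449 rad.
y_k = r·cos(φ/3 − 2πk/3) for k = 0, 1, 2 gives y = 6.815196, -2.183605, -4.631591.
λ_k = y_k − 0.333333 gives λ = 6.4819, -2.5169, -4.9649 (check: the sum is -1.0000 = tr M).

Hence λ_max = 6.4819 and λ_min = -4.9649.


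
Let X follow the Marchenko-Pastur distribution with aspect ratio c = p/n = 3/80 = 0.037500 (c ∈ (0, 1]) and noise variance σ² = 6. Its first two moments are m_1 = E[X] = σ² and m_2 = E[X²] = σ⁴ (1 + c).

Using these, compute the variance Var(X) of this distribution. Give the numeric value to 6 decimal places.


m_1 = E[X] = σ² = 6, so m_1² = 36.
m_2 = E[X²] = σ⁴ (1 + c) = 36 · (1 + 0.037500) = 36 · 1.037500 = 37.350000.
(Note m_2 − m_1² simplifies to c · σ⁴ = 0.037500 · 36.)

Var(X) = m_2 − m_1² = 37.350000 − 36 = 1.350000.


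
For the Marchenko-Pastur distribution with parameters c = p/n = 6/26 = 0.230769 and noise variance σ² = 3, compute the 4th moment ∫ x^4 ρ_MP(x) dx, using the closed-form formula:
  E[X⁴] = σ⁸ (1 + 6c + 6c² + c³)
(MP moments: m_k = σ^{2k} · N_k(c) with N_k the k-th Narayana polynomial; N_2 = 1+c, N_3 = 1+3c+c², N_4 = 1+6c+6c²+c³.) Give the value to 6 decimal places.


E[X⁴] = σ⁸ (1 + 6c + 6c² + c³) (fourth MP moment). With σ² = 3 (so σ⁸ = 81) and c = 6/26 = 0.230769: E[X⁴] = 81 · (1 + 6·0.230769 + 6·(0.230769)² + (0.230769)³) = 81 · 2.716431.

So E[X^4] = 220.030951.


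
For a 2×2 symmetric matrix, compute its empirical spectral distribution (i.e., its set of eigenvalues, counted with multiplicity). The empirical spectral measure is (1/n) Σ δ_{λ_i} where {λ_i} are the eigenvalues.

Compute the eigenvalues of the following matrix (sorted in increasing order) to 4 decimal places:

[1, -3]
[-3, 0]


Since M is real symmetric, both eigenvalues are real; they are the roots of det(λI − M) = λ² − (tr M) λ + det M.
tr M = 1 + 0 = 1.
det M = 1·0 − (-3)² = 0 − 9 = -9.
Characteristic polynomial: λ² − λ − 9 = 0.
Discriminant Δ = (tr M)² − 4·det M = 1 − (-36) = 37; √Δ = 6.082763.
λ = (tr M ± √Δ)/2 = (1 ± 6.082763)/2, giving (tr M − √Δ)/2 = -2.5414 and (tr M + √Δ)/2 = 3.5414.

Eigenvalues sorted in increasing order: [-2.5414, 3.5414].


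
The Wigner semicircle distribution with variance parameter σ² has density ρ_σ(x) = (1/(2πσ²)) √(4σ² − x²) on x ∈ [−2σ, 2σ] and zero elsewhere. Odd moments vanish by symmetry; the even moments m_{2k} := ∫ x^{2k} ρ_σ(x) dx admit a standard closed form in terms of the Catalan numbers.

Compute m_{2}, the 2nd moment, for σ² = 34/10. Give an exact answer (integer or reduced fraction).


By the scaled semicircle moment identity, m_{2k} = σ^{2k} · C_k with k = 1.
C_1 = (1/(k+1)) · C(2k, k) = (1/2) · C(2, 1) = (1/2) · 2 = 1.
σ^{2k} = (σ²)^k = (34/10)^1 = 17/5.

Therefore m_{2} = σ^{2} · C_1 = (17/5) · 1 = 17/5.


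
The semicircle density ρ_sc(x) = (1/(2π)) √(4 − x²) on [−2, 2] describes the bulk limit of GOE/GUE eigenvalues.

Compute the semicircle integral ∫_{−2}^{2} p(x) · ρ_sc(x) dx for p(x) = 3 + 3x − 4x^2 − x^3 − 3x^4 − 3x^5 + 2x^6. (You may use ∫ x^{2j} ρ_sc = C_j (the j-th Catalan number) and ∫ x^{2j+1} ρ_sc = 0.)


Write p(x) = Σ a_i x^i, split into monomials and integrate each against ρ_sc separately.
Using ∫ x^{2j} ρ_sc = C_j = (1/(j+1)) C(2j, j) (Catalan numbers) and ∫ x^{2j+1} ρ_sc = 0 (odd monomials vanish by symmetry):
  i = 0 (even): a_0 · C_{0} = 3 · 1 = 3
  i = 1 (odd): ∫ x^1 ρ_sc = 0 (vanishes)
  i = 2 (even): a_2 · C_{1} = -4 · 1 = -4
  i = 3 (odd): ∫ x^3 ρ_sc = 0 (vanishes)
  i = 4 (even): a_4 · C_{2} = -3 · 2 = -6
  i = 5 (odd): ∫ x^5 ρ_sc = 0 (vanishes)
  i = 6 (even): a_6 · C_{3} = 2 · 5 = 10

Summing the contributions: ∫_{−2}^{2} p(x) ρ_sc(x) dx = 3 + (-4) + (-6) + 10 = 3.


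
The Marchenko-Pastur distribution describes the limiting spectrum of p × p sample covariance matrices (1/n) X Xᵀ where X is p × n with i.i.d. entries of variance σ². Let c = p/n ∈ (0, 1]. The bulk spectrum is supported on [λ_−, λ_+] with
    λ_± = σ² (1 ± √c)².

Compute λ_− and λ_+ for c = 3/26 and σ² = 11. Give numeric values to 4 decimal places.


c = 3/26 = 0.115385; √c = 0.339683.
λ_− = σ² (1 − √c)² = 11 · (1 − 0.339683)² = 11 · (0.660317)² = 4.796202.
λ_+ = σ² (1 + √c)² = 11 · (1 + 0.339683)² = 11 · (1.339683)² = 19.742259.

Rounded to 4 decimal places: λ_− ≈ 4.7962, λ_+ ≈ 19.7423.


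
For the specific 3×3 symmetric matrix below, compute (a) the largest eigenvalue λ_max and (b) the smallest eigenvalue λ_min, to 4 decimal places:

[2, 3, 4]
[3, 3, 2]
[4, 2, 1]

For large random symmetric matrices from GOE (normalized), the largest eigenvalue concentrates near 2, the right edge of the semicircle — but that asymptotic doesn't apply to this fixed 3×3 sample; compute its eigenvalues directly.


Since M is real symmetric, all three eigenvalues are real; they are the roots of det(λI − M) = λ³ − (tr M) λ² + s λ − det M, where s is the sum of the principal 2×2 minors.
tr M = 2 + 3 + 1 = 6.
s = (2·3 − 3²) + (2·1 − 4²) + (3·1 − 2²) = -3 + (-14) + (-1) = -18.
det M (expand along row 1) = 2·(-1) − 3·(-5) + 4·(-6) = -11.
Characteristic polynomial: λ³ − 6λ² − 18λ + 11 = 0.
Substitute λ = y + (tr M)/3 = y + 2.000000 to remove the quadratic term: y³ + p·y + q = 0 with p = s − (tr M)²/3 = -30.000000 and q = −2(tr M)³/27 + (tr M)·s/3 − det M = -41.000000.
Three real roots ⇒ use the trigonometric (Viète) form: r = 2√(−p/3) = 6.324555, φ = arccos(3q/(p·r)) = arccos(0.648267) = 0.865490 rad.
y_k = r·cos(φ/3 − 2πk/3) for k = 0, 1, 2 gives y = 6.063178, -1.473256, -4.589922.
λ_k = y_k + 2.000000 gives λ = 8.0632, 0.5267, -2.5899 (check: the sum is 6.0000 = tr M).

Hence λ_max = 8.0632 and λ_min = -2.5899.


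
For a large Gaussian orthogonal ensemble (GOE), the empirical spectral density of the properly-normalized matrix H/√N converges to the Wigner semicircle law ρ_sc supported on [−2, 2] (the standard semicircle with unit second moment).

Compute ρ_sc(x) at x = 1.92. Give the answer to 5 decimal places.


ρ_sc(x) = (1/(2π)) √(4 − x²). With x = 1.92:
  4 − x² = 4 − (1.92)² = 4 − 3.686400 = 0.313600.
  √(4 − x²) = 0.560000.
  1/(2π) = 0.159155.
  ρ_sc(1.92) = 0.159155 · 0.560000 = 0.089127.

Rounded to 5 decimal places: ρ_sc(1.92) ≈ 0.08913.


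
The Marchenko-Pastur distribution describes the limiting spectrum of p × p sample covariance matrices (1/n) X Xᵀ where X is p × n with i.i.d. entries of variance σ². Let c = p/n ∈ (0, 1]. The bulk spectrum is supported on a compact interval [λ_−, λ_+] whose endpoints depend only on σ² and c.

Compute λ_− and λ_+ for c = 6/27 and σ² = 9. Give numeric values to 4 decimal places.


c = 6/27 = 0.222222; √c = 0.471405.
λ_− = σ² (1 − √c)² = 9 · (1 − 0.471405)² = 9 · (0.528595)² = 2.514719.
λ_+ = σ² (1 + √c)² = 9 · (1 + 0.471405)² = 9 · (1.471405)² = 19.485281.

Rounded to 4 decimal places: λ_− ≈ 2.5147, λ_+ ≈ 19.4853.


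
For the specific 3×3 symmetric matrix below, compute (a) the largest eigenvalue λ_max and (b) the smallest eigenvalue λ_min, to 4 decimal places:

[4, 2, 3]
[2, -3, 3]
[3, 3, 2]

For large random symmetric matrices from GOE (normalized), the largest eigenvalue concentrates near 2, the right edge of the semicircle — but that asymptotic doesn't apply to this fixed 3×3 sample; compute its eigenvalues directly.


Since M is real symmetric, all three eigenvalues are real; they are the roots of det(λI − M) = λ³ − (tr M) λ² + s λ − det M, where s is the sum of the principal 2×2 minors.
tr M = 4 + (-3) + 2 = 3.
s = (4·(-3) − 2²) + (4·2 − 3²) + ((-3)·2 − 3²) = -16 + (-1) + (-15) = -32.
det M (expand along row 1) = 4·(-15) − 2·(-5) + 3·15 = -5.
Characteristic polynomial: λ³ − 3λ² − 32λ + 5 = 0.
Substitute λ = y + (tr M)/3 = y + 1.000000 to remove the quadratic term: y³ + p·y + q = 0 with p = s − (tr M)²/3 = -35.000000 and q = −2(tr M)³/27 + (tr M)·s/3 − det M = -29.000000.
Three real roots ⇒ use the trigonometric (Viète) form: r = 2√(−p/3) = 6.831301, φ = arccos(3q/(p·r)) = arccos(0.363871) = 1.198376 rad.
y_k = r·cos(φ/3 − 2πk/3) for k = 0, 1, 2 gives y = 6.293484, -0.845863, -5.447621.
λ_k = y_k + 1.000000 gives λ = 7.2935, 0.1541, -4.4476 (check: the sum is 3.0000 = tr M).

Hence λ_max = 7.2935 and λ_min = -4.4476.


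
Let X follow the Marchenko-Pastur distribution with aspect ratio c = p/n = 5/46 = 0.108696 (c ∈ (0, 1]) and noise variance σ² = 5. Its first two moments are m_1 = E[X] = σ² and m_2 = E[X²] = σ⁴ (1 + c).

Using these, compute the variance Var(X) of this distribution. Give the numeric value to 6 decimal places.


m_1 = E[X] = σ² = 5, so m_1² = 25.
m_2 = E[X²] = σ⁴ (1 + c) = 25 · (1 + 0.108696) = 25 · 1.108696 = 27.717391.
(Note m_2 − m_1² simplifies to c · σ⁴ = 0.108696 · 25.)

Var(X) = m_2 − m_1² = 27.717391 − 25 = 2.717391.
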